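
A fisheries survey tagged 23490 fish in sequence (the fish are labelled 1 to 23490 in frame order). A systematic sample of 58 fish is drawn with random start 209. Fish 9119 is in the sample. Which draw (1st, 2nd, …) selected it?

23

k = 23490/58 = 405
position = (9119 − 209)/405 + 1 = 8910/405 + 1 = 22 + 1 = 23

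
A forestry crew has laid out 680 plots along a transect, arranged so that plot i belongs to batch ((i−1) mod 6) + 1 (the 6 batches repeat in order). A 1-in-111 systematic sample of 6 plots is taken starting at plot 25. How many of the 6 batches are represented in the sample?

2

Consecutive selections differ by k = 111, so their batch numbers differ by 111 mod 6 = 3.
gcd(111, 6) = 3, so the sample visits 6/3 = 2 distinct residues mod 6.
Start 25 is batch 1; the batches hit are 1, 4.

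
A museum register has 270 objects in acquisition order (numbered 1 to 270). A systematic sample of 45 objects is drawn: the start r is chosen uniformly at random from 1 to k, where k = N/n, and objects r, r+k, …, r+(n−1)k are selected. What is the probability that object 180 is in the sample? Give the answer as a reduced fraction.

1/6

k = 270/45 = 6.
Object 180 is selected iff r ≡ 180 (mod 6); exactly one such r in {1,…,6}.
Inclusion probability = 1/6.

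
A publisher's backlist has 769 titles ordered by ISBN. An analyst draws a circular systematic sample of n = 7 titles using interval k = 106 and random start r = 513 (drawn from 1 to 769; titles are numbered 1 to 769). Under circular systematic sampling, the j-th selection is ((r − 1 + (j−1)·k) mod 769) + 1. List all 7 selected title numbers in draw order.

513, 619, 725, 62, 168, 274, 380

Selection 1: 513
Selection 2: 513 + 106 = 619
Selection 3: 619 + 106 = 725
Selection 4: 725 + 106 = 831 → 831 − 769 = 62
Selection 5: 62 + 106 = 168
Selection 6: 168 + 106 = 274
Selection 7: 274 + 106 = 380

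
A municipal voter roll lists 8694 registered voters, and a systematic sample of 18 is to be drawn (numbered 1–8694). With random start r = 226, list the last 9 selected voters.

4573, 5056, 5539, 6022, 6505, 6988, 7471, 7954, 8437

k = N/n = 8694/18 = 483
10th selection = 226 + 9×483 = 4573
11th: 4573 + 483 = 5056
12th: 5056 + 483 = 5539
13th: 5539 + 483 = 6022
14th: 6022 + 483 = 6505
15th: 6505 + 483 = 6988
16th: 6988 + 483 = 7471
17th: 7471 + 483 = 7954
18th: 7954 + 483 = 8437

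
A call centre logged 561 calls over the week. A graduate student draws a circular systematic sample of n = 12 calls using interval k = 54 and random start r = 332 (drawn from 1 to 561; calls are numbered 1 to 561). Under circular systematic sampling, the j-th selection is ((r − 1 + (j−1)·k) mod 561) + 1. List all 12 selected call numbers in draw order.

Selection 1: 332
Selection 2: 332 + 54 = 386
Selection 3: 386 + 54 = 440
Selection 4: 440 + 54 = 494
Selection 5: 494 + 54 = 548
Selection 6: 548 + 54 = 602 → 602 − 561 = 41
Selection 7: 41 + 54 = 95
Selection 8: 95 + 54 = 149
Selection 9: 149 + 54 = 203
Selection 10: 203 + 54 = 257
Selection 11: 257 + 54 = 311
Selection 12: 311 + 54 = 365

332, 386, 440, 494, 548, 41, 95, 149, 203, 257, 311, 365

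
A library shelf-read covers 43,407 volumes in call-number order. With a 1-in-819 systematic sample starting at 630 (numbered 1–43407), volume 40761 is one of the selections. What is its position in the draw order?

k = 819
position = (40761 − 630)/819 + 1 = 40131/819 + 1 = 49 + 1 = 50

50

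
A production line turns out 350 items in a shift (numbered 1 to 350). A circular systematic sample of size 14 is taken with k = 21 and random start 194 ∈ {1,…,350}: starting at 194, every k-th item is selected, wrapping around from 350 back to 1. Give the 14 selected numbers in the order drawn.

194, 215, 236, 257, 278, 299, 320, 341, 12, 33, 54, 75, 96, 117

Selection 1: 194
Selection 2: 194 + 21 = 215
Selection 3: 215 + 21 = 236
Selection 4: 236 + 21 = 257
Selection 5: 257 + 21 = 278
Selection 6: 278 + 21 = 299
Selection 7: 299 + 21 = 320
Selection 8: 320 + 21 = 341
Selection 9: 341 + 21 = 362 → 362 − 350 = 12
Selection 10: 12 + 21 = 33
Selection 11: 33 + 21 = 54
Selection 12: 54 + 21 = 75
Selection 13: 75 + 21 = 96
Selection 14: 96 + 21 = 117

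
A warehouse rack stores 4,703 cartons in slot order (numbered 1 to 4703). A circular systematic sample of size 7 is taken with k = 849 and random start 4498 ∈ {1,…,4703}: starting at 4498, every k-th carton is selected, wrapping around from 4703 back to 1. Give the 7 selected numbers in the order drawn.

Selection 1: 4498
Selection 2: 4498 + 849 = 5347 → 5347 − 4703 = 644
Selection 3: 644 + 849 = 1493
Selection 4: 1493 + 849 = 2342
Selection 5: 2342 + 849 = 3191
Selection 6: 3191 + 849 = 4040
Selection 7: 4040 + 849 = 4889 → 4889 − 4703 = 186

4498, 644, 1493, 2342, 3191, 4040, 186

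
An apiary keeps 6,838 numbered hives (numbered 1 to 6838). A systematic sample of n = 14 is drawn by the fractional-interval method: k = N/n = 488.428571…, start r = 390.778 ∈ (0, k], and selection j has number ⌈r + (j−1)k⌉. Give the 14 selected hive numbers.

j=1: r + 0k = 390.778 → ⌈·⌉ = 391
j=2: r + 1k = 879.206571… → ⌈·⌉ = 880
j=3: r + 2k = 1367.635142… → ⌈·⌉ = 1368
j=4: r + 3k = 1856.063714… → ⌈·⌉ = 1857
j=5: r + 4k = 2344.492285… → ⌈·⌉ = 2345
j=6: r + 5k = 2832.920857… → ⌈·⌉ = 2833
j=7: r + 6k = 3321.349428… → ⌈·⌉ = 3322
j=8: r + 7k = 3809.778 → ⌈·⌉ = 3810
j=9: r + 8k = 4298.206571… → ⌈·⌉ = 4299
j=10: r + 9k = 4786.635142… → ⌈·⌉ = 4787
j=11: r + 10k = 5275.063714… → ⌈·⌉ = 5276
j=12: r + 11k = 5763.492285… → ⌈·⌉ = 5764
j=13: r + 12k = 6251.920857… → ⌈·⌉ = 6252
j=14: r + 13k = 6740.349428… → ⌈·⌉ = 6741

391, 880, 1368, 1857, 2345, 2833, 3322, 3810, 4299, 4787, 5276, 5764, 6252, 6741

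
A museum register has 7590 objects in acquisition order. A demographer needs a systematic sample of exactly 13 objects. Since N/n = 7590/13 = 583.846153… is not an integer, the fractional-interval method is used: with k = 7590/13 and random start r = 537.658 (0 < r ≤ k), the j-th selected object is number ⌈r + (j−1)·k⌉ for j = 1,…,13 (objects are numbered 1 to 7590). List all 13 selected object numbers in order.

j=1: r + 0k = 537.658 → ⌈·⌉ = 538
j=2: r + 1k = 1121.504153… → ⌈·⌉ = 1122
j=3: r + 2k = 1705.350307… → ⌈·⌉ = 1706
j=4: r + 3k = 2289.196461… → ⌈·⌉ = 2290
j=5: r + 4k = 2873.042615… → ⌈·⌉ = 2874
j=6: r + 5k = 3456.888769… → ⌈·⌉ = 3457
j=7: r + 6k = 4040.734923… → ⌈·⌉ = 4041
j=8: r + 7k = 4624.581076… → ⌈·⌉ = 4625
j=9: r + 8k = 5208.427230… → ⌈·⌉ = 5209
j=10: r + 9k = 5792.273384… → ⌈·⌉ = 5793
j=11: r + 10k = 6376.119538… → ⌈·⌉ = 6377
j=12: r + 11k = 6959.965692… → ⌈·⌉ = 6960
j=13: r + 12k = 7543.811846… → ⌈·⌉ = 7544

538, 1122, 1706, 2290, 2874, 3457, 4041, 4625, 5209, 5793, 6377, 6960, 7544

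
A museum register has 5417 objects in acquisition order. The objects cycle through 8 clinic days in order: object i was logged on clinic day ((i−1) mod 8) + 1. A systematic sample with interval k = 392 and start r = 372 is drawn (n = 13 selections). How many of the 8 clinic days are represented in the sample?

Consecutive selections differ by k = 392, so their clinic day numbers differ by 392 mod 8 = 0.
gcd(392, 8) = 8, so the sample visits 8/8 = 1 distinct residues mod 8.
Start 372 is clinic day 4; the clinic days hit are 4.

1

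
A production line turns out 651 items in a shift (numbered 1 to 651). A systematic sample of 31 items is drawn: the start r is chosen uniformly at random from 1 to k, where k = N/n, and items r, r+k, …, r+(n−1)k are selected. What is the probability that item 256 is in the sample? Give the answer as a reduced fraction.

k = 651/31 = 21.
Item 256 is selected iff r ≡ 256 (mod 21); exactly one such r in {1,…,21}.
Inclusion probability = 1/21.

1/21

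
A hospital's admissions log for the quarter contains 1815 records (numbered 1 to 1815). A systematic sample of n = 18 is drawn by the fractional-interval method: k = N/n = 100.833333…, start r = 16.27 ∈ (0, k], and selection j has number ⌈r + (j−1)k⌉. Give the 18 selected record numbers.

j=1: r + 0k = 16.27 → ⌈·⌉ = 17
j=2: r + 1k = 117.103333… → ⌈·⌉ = 118
j=3: r + 2k = 217.936666… → ⌈·⌉ = 218
j=4: r + 3k = 318.77 → ⌈·⌉ = 319
j=5: r + 4k = 419.603333… → ⌈·⌉ = 420
j=6: r + 5k = 520.436666… → ⌈·⌉ = 521
j=7: r + 6k = 621.27 → ⌈·⌉ = 622
j=8: r + 7k = 722.103333… → ⌈·⌉ = 723
j=9: r + 8k = 822.936666… → ⌈·⌉ = 823
j=10: r + 9k = 923.77 → ⌈·⌉ = 924
j=11: r + 10k = 1024.603333… → ⌈·⌉ = 1025
j=12: r + 11k = 1125.436666… → ⌈·⌉ = 1126
j=13: r + 12k = 1226.27 → ⌈·⌉ = 1227
j=14: r + 13k = 1327.103333… → ⌈·⌉ = 1328
j=15: r + 14k = 1427.936666… → ⌈·⌉ = 1428
j=16: r + 15k = 1528.77 → ⌈·⌉ = 1529
j=17: r + 16k = 1629.603333… → ⌈·⌉ = 1630
j=18: r + 17k = 1730.436666… → ⌈·⌉ = 1731

17, 118, 218, 319, 420, 521, 622, 723, 823, 924, 1025, 1126, 1227, 1328, 1428, 1529, 1630, 1731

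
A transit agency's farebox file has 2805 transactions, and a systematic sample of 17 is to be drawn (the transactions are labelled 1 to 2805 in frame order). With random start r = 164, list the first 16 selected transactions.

164, 329, 494, 659, 824, 989, 1154, 1319, 1484, 1649, 1814, 1979, 2144, 2309, 2474, 2639

k = N/n = 2805/17 = 165
transaction 1: 164
transaction 2: 164 + 165 = 329
transaction 3: 329 + 165 = 494
transaction 4: 494 + 165 = 659
transaction 5: 659 + 165 = 824
transaction 6: 824 + 165 = 989
transaction 7: 989 + 165 = 1154
transaction 8: 1154 + 165 = 1319
transaction 9: 1319 + 165 = 1484
transaction 10: 1484 + 165 = 1649
transaction 11: 1649 + 165 = 1814
transaction 12: 1814 + 165 = 1979
transaction 13: 1979 + 165 = 2144
transaction 14: 2144 + 165 = 2309
transaction 15: 2309 + 165 = 2474
transaction 16: 2474 + 165 = 2639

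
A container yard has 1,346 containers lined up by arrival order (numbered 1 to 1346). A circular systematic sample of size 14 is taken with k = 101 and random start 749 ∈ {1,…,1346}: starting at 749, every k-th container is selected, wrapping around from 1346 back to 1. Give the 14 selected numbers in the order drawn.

749, 850, 951, 1052, 1153, 1254, 9, 110, 211, 312, 413, 514, 615, 716

Selection 1: 749
Selection 2: 749 + 101 = 850
Selection 3: 850 + 101 = 951
Selection 4: 951 + 101 = 1052
Selection 5: 1052 + 101 = 1153
Selection 6: 1153 + 101 = 1254
Selection 7: 1254 + 101 = 1355 → 1355 − 1346 = 9
Selection 8: 9 + 101 = 110
Selection 9: 110 + 101 = 211
Selection 10: 211 + 101 = 312
Selection 11: 312 + 101 = 413
Selection 12: 413 + 101 = 514
Selection 13: 514 + 101 = 615
Selection 14: 615 + 101 = 716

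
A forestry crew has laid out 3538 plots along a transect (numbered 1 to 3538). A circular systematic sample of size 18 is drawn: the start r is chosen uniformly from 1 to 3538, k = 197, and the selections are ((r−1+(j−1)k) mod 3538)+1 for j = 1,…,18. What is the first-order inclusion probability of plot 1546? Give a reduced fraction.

For each position j, as r ranges over 1…3538 the j-th selection hits every plot exactly once, so plot 1546 is selected for exactly 18 of the 3538 starts.
Inclusion probability = 18/3538 = 9/1769.

9/1769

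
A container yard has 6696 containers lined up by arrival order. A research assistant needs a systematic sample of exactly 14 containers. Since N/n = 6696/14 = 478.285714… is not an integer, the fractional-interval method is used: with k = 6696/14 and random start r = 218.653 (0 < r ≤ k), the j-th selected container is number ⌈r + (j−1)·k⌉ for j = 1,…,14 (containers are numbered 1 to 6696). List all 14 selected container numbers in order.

219, 697, 1176, 1654, 2132, 2611, 3089, 3567, 4045, 4524, 5002, 5480, 5959, 6437

j=1: r + 0k = 218.653 → ⌈·⌉ = 219
j=2: r + 1k = 696.938714… → ⌈·⌉ = 697
j=3: r + 2k = 1175.224428… → ⌈·⌉ = 1176
j=4: r + 3k = 1653.510142… → ⌈·⌉ = 1654
j=5: r + 4k = 2131.795857… → ⌈·⌉ = 2132
j=6: r + 5k = 2610.081571… → ⌈·⌉ = 2611
j=7: r + 6k = 3088.367285… → ⌈·⌉ = 3089
j=8: r + 7k = 3566.653 → ⌈·⌉ = 3567
j=9: r + 8k = 4044.938714… → ⌈·⌉ = 4045
j=10: r + 9k = 4523.224428… → ⌈·⌉ = 4524
j=11: r + 10k = 5001.510142… → ⌈·⌉ = 5002
j=12: r + 11k = 5479.795857… → ⌈·⌉ = 5480
j=13: r + 12k = 5958.081571… → ⌈·⌉ = 5959
j=14: r + 13k = 6436.367285… → ⌈·⌉ = 6437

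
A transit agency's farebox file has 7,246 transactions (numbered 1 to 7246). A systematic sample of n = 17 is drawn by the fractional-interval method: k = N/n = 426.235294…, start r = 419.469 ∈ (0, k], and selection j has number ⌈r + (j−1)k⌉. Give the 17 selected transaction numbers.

420, 846, 1272, 1699, 2125, 2551, 2977, 3404, 3830, 4256, 4682, 5109, 5535, 5961, 6387, 6813, 7240

j=1: r + 0k = 419.469 → ⌈·⌉ = 420
j=2: r + 1k = 845.704294… → ⌈·⌉ = 846
j=3: r + 2k = 1271.939588… → ⌈·⌉ = 1272
j=4: r + 3k = 1698.174882… → ⌈·⌉ = 1699
j=5: r + 4k = 2124.410176… → ⌈·⌉ = 2125
j=6: r + 5k = 2550.645470… → ⌈·⌉ = 2551
j=7: r + 6k = 2976.880764… → ⌈·⌉ = 2977
j=8: r + 7k = 3403.116058… → ⌈·⌉ = 3404
j=9: r + 8k = 3829.351352… → ⌈·⌉ = 3830
j=10: r + 9k = 4255.586647… → ⌈·⌉ = 4256
j=11: r + 10k = 4681.821941… → ⌈·⌉ = 4682
j=12: r + 11k = 5108.057235… → ⌈·⌉ = 5109
j=13: r + 12k = 5534.292529… → ⌈·⌉ = 5535
j=14: r + 13k = 5960.527823… → ⌈·⌉ = 5961
j=15: r + 14k = 6386.763117… → ⌈·⌉ = 6387
j=16: r + 15k = 6812.998411… → ⌈·⌉ = 6813
j=17: r + 16k = 7239.233705… → ⌈·⌉ = 7240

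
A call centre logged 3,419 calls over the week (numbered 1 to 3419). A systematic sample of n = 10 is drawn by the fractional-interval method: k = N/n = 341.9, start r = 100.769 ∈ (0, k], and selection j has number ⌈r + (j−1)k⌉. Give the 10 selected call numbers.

j=1: r + 0k = 100.769 → ⌈·⌉ = 101
j=2: r + 1k = 442.669 → ⌈·⌉ = 443
j=3: r + 2k = 784.569 → ⌈·⌉ = 785
j=4: r + 3k = 1126.469 → ⌈·⌉ = 1127
j=5: r + 4k = 1468.369 → ⌈·⌉ = 1469
j=6: r + 5k = 1810.269 → ⌈·⌉ = 1811
j=7: r + 6k = 2152.169 → ⌈·⌉ = 2153
j=8: r + 7k = 2494.069 → ⌈·⌉ = 2495
j=9: r + 8k = 2835.969 → ⌈·⌉ = 2836
j=10: r + 9k = 3177.869 → ⌈·⌉ = 3178

101, 443, 785, 1127, 1469, 1811, 2153, 2495, 2836, 3178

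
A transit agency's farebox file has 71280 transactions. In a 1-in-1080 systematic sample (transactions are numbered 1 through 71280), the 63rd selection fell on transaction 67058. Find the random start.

k = 1080
r = 67058 − (63−1)×1080 = 67058 − 66960 = 98

98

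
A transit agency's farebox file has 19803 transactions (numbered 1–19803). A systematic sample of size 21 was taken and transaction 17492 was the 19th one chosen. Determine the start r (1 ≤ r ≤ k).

k = 19803/21 = 943
r = 17492 − (19−1)×943 = 17492 − 16974 = 518

518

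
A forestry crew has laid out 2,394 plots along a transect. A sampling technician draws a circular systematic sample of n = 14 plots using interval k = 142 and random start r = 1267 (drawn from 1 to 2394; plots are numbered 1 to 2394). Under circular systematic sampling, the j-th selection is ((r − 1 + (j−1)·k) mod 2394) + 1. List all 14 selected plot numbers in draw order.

1267, 1409, 1551, 1693, 1835, 1977, 2119, 2261, 9, 151, 293, 435, 577, 719

Selection 1: 1267
Selection 2: 1267 + 142 = 1409
Selection 3: 1409 + 142 = 1551
Selection 4: 1551 + 142 = 1693
Selection 5: 1693 + 142 = 1835
Selection 6: 1835 + 142 = 1977
Selection 7: 1977 + 142 = 2119
Selection 8: 2119 + 142 = 2261
Selection 9: 2261 + 142 = 2403 → 2403 − 2394 = 9
Selection 10: 9 + 142 = 151
Selection 11: 151 + 142 = 293
Selection 12: 293 + 142 = 435
Selection 13: 435 + 142 = 577
Selection 14: 577 + 142 = 719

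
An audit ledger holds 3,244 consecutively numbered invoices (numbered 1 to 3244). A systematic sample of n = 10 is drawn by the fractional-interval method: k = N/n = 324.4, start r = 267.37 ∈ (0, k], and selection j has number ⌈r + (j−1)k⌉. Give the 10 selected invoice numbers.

268, 592, 917, 1241, 1565, 1890, 2214, 2539, 2863, 3187

j=1: r + 0k = 267.37 → ⌈·⌉ = 268
j=2: r + 1k = 591.77 → ⌈·⌉ = 592
j=3: r + 2k = 916.17 → ⌈·⌉ = 917
j=4: r + 3k = 1240.57 → ⌈·⌉ = 1241
j=5: r + 4k = 1564.97 → ⌈·⌉ = 1565
j=6: r + 5k = 1889.37 → ⌈·⌉ = 1890
j=7: r + 6k = 2213.77 → ⌈·⌉ = 2214
j=8: r + 7k = 2538.17 → ⌈·⌉ = 2539
j=9: r + 8k = 2862.57 → ⌈·⌉ = 2863
j=10: r + 9k = 3186.97 → ⌈·⌉ = 3187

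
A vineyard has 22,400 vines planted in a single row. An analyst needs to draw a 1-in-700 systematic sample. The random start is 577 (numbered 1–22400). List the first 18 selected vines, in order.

vine 1: 577
vine 2: 577 + 700 = 1277
vine 3: 1277 + 700 = 1977
vine 4: 1977 + 700 = 2677
vine 5: 2677 + 700 = 3377
vine 6: 3377 + 700 = 4077
vine 7: 4077 + 700 = 4777
vine 8: 4777 + 700 = 5477
vine 9: 5477 + 700 = 6177
vine 10: 6177 + 700 = 6877
vine 11: 6877 + 700 = 7577
vine 12: 7577 + 700 = 8277
vine 13: 8277 + 700 = 8977
vine 14: 8977 + 700 = 9677
vine 15: 9677 + 700 = 10377
vine 16: 10377 + 700 = 11077
vine 17: 11077 + 700 = 11777
vine 18: 11777 + 700 = 12477

577, 1277, 1977, 2677, 3377, 4077, 4777, 5477, 6177, 6877, 7577, 8277, 8977, 9677, 10377, 11077, 11777, 12477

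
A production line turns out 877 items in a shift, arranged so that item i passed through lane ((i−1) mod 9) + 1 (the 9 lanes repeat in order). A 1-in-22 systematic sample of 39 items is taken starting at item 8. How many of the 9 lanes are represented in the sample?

9

Consecutive selections differ by k = 22, so their lane numbers differ by 22 mod 9 = 4.
gcd(22, 9) = 1, so the sample visits 9/1 = 9 distinct residues mod 9.
Start 8 is lane 8; the lanes hit are 1, 2, 3, 4, 5, 6, 7, 8, 9.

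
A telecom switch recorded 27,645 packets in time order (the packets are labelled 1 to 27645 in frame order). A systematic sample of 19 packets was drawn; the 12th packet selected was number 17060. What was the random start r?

k = 27645/19 = 1455
r = 17060 − (12−1)×1455 = 17060 − 16005 = 1055

1055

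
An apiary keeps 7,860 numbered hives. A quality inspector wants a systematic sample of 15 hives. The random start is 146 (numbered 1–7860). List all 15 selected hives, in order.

k = N/n = 7860/15 = 524
hive 1: 146
hive 2: 146 + 524 = 670
hive 3: 670 + 524 = 1194
hive 4: 1194 + 524 = 1718
hive 5: 1718 + 524 = 2242
hive 6: 2242 + 524 = 2766
hive 7: 2766 + 524 = 3290
hive 8: 3290 + 524 = 3814
hive 9: 3814 + 524 = 4338
hive 10: 4338 + 524 = 4862
hive 11: 4862 + 524 = 5386
hive 12: 5386 + 524 = 5910
hive 13: 5910 + 524 = 6434
hive 14: 6434 + 524 = 6958
hive 15: 6958 + 524 = 7482

146, 670, 1194, 1718, 2242, 2766, 3290, 3814, 4338, 4862, 5386, 5910, 6434, 6958, 7482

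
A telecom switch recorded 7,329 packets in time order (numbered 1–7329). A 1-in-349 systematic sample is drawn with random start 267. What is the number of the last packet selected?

7247

k = 349
21st selection = r + (21−1)·k = 267 + 20×349 = 267 + 6980 = 7247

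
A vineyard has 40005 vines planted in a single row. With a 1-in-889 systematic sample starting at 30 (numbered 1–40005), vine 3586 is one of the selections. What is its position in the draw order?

k = 889
position = (3586 − 30)/889 + 1 = 3556/889 + 1 = 4 + 1 = 5

5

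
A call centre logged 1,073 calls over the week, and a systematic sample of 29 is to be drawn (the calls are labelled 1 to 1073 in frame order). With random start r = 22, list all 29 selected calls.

22, 59, 96, 133, 170, 207, 244, 281, 318, 355, 392, 429, 466, 503, 540, 577, 614, 651, 688, 725, 762, 799, 836, 873, 910, 947, 984, 1021, 1058

k = N/n = 1073/29 = 37
call 1: 22
call 2: 22 + 37 = 59
call 3: 59 + 37 = 96
call 4: 96 + 37 = 133
call 5: 133 + 37 = 170
call 6: 170 + 37 = 207
call 7: 207 + 37 = 244
call 8: 244 + 37 = 281
call 9: 281 + 37 = 318
call 10: 318 + 37 = 355
call 11: 355 + 37 = 392
call 12: 392 + 37 = 429
call 13: 429 + 37 = 466
call 14: 466 + 37 = 503
call 15: 503 + 37 = 540
call 16: 540 + 37 = 577
call 17: 577 + 37 = 614
call 18: 614 + 37 = 651
call 19: 651 + 37 = 688
call 20: 688 + 37 = 725
call 21: 725 + 37 = 762
call 22: 762 + 37 = 799
call 23: 799 + 37 = 836
call 24: 836 + 37 = 873
call 25: 873 + 37 = 910
call 26: 910 + 37 = 947
call 27: 947 + 37 = 984
call 28: 984 + 37 = 1021
call 29: 1021 + 37 = 1058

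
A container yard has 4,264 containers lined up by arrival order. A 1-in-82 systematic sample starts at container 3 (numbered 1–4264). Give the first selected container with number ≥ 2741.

k = 82
Steps past start: ⌈(2741 − 3)/82⌉ = ⌈2738/82⌉ = 34
Selected container: 3 + 34×82 = 2791

2791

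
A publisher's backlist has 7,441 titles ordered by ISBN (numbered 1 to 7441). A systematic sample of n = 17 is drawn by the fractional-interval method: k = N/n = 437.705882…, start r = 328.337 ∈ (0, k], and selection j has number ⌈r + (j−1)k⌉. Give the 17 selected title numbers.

j=1: r + 0k = 328.337 → ⌈·⌉ = 329
j=2: r + 1k = 766.042882… → ⌈·⌉ = 767
j=3: r + 2k = 1203.748764… → ⌈·⌉ = 1204
j=4: r + 3k = 1641.454647… → ⌈·⌉ = 1642
j=5: r + 4k = 2079.160529… → ⌈·⌉ = 2080
j=6: r + 5k = 2516.866411… → ⌈·⌉ = 2517
j=7: r + 6k = 2954.572294… → ⌈·⌉ = 2955
j=8: r + 7k = 3392.278176… → ⌈·⌉ = 3393
j=9: r + 8k = 3829.984058… → ⌈·⌉ = 3830
j=10: r + 9k = 4267.689941… → ⌈·⌉ = 4268
j=11: r + 10k = 4705.395823… → ⌈·⌉ = 4706
j=12: r + 11k = 5143.101705… → ⌈·⌉ = 5144
j=13: r + 12k = 5580.807588… → ⌈·⌉ = 5581
j=14: r + 13k = 6018.513470… → ⌈·⌉ = 6019
j=15: r + 14k = 6456.219352… → ⌈·⌉ = 6457
j=16: r + 15k = 6893.925235… → ⌈·⌉ = 6894
j=17: r + 16k = 7331.631117… → ⌈·⌉ = 7332

329, 767, 1204, 1642, 2080, 2517, 2955, 3393, 3830, 4268, 4706, 5144, 5581, 6019, 6457, 6894, 7332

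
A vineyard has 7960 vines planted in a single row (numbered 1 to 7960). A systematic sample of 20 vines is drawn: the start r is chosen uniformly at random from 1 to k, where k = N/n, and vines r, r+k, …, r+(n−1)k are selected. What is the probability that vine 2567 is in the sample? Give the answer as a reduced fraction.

k = 7960/20 = 398.
Vine 2567 is selected iff r ≡ 2567 (mod 398); exactly one such r in {1,…,398}.
Inclusion probability = 1/398.

1/398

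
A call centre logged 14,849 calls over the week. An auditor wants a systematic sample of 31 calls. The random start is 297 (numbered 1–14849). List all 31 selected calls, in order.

k = N/n = 14849/31 = 479
call 1: 297
call 2: 297 + 479 = 776
call 3: 776 + 479 = 1255
call 4: 1255 + 479 = 1734
call 5: 1734 + 479 = 2213
call 6: 2213 + 479 = 2692
call 7: 2692 + 479 = 3171
call 8: 3171 + 479 = 3650
call 9: 3650 + 479 = 4129
call 10: 4129 + 479 = 4608
call 11: 4608 + 479 = 5087
call 12: 5087 + 479 = 5566
call 13: 5566 + 479 = 6045
call 14: 6045 + 479 = 6524
call 15: 6524 + 479 = 7003
call 16: 7003 + 479 = 7482
call 17: 7482 + 479 = 7961
call 18: 7961 + 479 = 8440
call 19: 8440 + 479 = 8919
call 20: 8919 + 479 = 9398
call 21: 9398 + 479 = 9877
call 22: 9877 + 479 = 10356
call 23: 10356 + 479 = 10835
call 24: 10835 + 479 = 11314
call 25: 11314 + 479 = 11793
call 26: 11793 + 479 = 12272
call 27: 12272 + 479 = 12751
call 28: 12751 + 479 = 13230
call 29: 13230 + 479 = 13709
call 30: 13709 + 479 = 14188
call 31: 14188 + 479 = 14667

297, 776, 1255, 1734, 2213, 2692, 3171, 3650, 4129, 4608, 5087, 5566, 6045, 6524, 7003, 7482, 7961, 8440, 8919, 9398, 9877, 10356, 10835, 11314, 11793, 12272, 12751, 13230, 13709, 14188, 14667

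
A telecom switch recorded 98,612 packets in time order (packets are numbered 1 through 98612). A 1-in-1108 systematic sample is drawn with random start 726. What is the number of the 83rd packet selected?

k = 1108
83rd selection = r + (83−1)·k = 726 + 82×1108 = 726 + 90856 = 91582

91582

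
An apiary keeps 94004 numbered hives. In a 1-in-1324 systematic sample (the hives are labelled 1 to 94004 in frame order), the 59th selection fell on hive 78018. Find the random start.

1226

k = 1324
r = 78018 − (59−1)×1324 = 78018 − 76792 = 1226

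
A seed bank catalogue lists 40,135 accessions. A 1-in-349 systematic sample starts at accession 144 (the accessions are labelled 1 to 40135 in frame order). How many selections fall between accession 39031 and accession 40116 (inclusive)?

k = 349
First selection ≥ 39031: 144 + ⌈(39031−144)/349⌉·349 = 144 + 112×349 = 39232
Last selection ≤ 40116: 144 + ⌊(40116−144)/349⌋·349 = 144 + 114×349 = 39930
Count = 114 − 112 + 1 = 3

3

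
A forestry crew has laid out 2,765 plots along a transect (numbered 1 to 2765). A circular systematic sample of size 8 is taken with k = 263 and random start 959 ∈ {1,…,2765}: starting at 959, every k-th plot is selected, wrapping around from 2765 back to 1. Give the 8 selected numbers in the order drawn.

959, 1222, 1485, 1748, 2011, 2274, 2537, 35

Selection 1: 959
Selection 2: 959 + 263 = 1222
Selection 3: 1222 + 263 = 1485
Selection 4: 1485 + 263 = 1748
Selection 5: 1748 + 263 = 2011
Selection 6: 2011 + 263 = 2274
Selection 7: 2274 + 263 = 2537
Selection 8: 2537 + 263 = 2800 → 2800 − 2765 = 35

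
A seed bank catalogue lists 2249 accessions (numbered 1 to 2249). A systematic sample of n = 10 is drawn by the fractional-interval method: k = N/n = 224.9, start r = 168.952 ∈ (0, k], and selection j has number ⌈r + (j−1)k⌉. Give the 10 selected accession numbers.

169, 394, 619, 844, 1069, 1294, 1519, 1744, 1969, 2194

j=1: r + 0k = 168.952 → ⌈·⌉ = 169
j=2: r + 1k = 393.852 → ⌈·⌉ = 394
j=3: r + 2k = 618.752 → ⌈·⌉ = 619
j=4: r + 3k = 843.652 → ⌈·⌉ = 844
j=5: r + 4k = 1068.552 → ⌈·⌉ = 1069
j=6: r + 5k = 1293.452 → ⌈·⌉ = 1294
j=7: r + 6k = 1518.352 → ⌈·⌉ = 1519
j=8: r + 7k = 1743.252 → ⌈·⌉ = 1744
j=9: r + 8k = 1968.152 → ⌈·⌉ = 1969
j=10: r + 9k = 2193.052 → ⌈·⌉ = 2194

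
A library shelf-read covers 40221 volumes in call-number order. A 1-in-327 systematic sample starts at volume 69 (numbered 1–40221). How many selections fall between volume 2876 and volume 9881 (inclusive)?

k = 327
First selection ≥ 2876: 69 + ⌈(2876−69)/327⌉·327 = 69 + 9×327 = 3012
Last selection ≤ 9881: 69 + ⌊(9881−69)/327⌋·327 = 69 + 30×327 = 9879
Count = 30 − 9 + 1 = 22

22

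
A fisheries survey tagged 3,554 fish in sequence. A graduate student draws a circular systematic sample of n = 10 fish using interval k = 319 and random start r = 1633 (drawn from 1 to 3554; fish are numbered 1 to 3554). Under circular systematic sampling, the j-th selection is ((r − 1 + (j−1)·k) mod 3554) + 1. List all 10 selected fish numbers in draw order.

1633, 1952, 2271, 2590, 2909, 3228, 3547, 312, 631, 950

Selection 1: 1633
Selection 2: 1633 + 319 = 1952
Selection 3: 1952 + 319 = 2271
Selection 4: 2271 + 319 = 2590
Selection 5: 2590 + 319 = 2909
Selection 6: 2909 + 319 = 3228
Selection 7: 3228 + 319 = 3547
Selection 8: 3547 + 319 = 3866 → 3866 − 3554 = 312
Selection 9: 312 + 319 = 631
Selection 10: 631 + 319 = 950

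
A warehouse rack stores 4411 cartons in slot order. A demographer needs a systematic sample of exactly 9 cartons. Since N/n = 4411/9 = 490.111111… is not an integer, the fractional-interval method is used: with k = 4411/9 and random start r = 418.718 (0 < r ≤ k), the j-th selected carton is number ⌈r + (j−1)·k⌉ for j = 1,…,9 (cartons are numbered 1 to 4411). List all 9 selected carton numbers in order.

j=1: r + 0k = 418.718 → ⌈·⌉ = 419
j=2: r + 1k = 908.829111… → ⌈·⌉ = 909
j=3: r + 2k = 1398.940222… → ⌈·⌉ = 1399
j=4: r + 3k = 1889.051333… → ⌈·⌉ = 1890
j=5: r + 4k = 2379.162444… → ⌈·⌉ = 2380
j=6: r + 5k = 2869.273555… → ⌈·⌉ = 2870
j=7: r + 6k = 3359.384666… → ⌈·⌉ = 3360
j=8: r + 7k = 3849.495777… → ⌈·⌉ = 3850
j=9: r + 8k = 4339.606888… → ⌈·⌉ = 4340

419, 909, 1399, 1890, 2380, 2870, 3360, 3850, 4340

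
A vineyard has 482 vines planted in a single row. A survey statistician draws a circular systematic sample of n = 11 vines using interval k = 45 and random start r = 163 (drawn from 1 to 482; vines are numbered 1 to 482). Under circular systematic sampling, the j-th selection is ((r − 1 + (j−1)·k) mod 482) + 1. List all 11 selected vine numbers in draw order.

Selection 1: 163
Selection 2: 163 + 45 = 208
Selection 3: 208 + 45 = 253
Selection 4: 253 + 45 = 298
Selection 5: 298 + 45 = 343
Selection 6: 343 + 45 = 388
Selection 7: 388 + 45 = 433
Selection 8: 433 + 45 = 478
Selection 9: 478 + 45 = 523 → 523 − 482 = 41
Selection 10: 41 + 45 = 86
Selection 11: 86 + 45 = 131

163, 208, 253, 298, 343, 388, 433, 478, 41, 86, 131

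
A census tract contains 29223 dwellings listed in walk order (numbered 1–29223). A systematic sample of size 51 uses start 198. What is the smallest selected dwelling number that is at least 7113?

k = 29223/51 = 573
Steps past start: ⌈(7113 − 198)/573⌉ = ⌈6915/573⌉ = 13
Selected dwelling: 198 + 13×573 = 7647

7647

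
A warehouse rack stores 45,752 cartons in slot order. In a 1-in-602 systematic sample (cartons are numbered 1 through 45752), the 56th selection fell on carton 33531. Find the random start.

k = 602
r = 33531 − (56−1)×602 = 33531 − 33110 = 421

421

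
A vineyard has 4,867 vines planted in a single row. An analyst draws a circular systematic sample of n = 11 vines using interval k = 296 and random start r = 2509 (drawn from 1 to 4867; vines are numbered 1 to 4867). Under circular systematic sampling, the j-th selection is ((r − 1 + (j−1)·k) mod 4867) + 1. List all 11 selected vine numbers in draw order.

Selection 1: 2509
Selection 2: 2509 + 296 = 2805
Selection 3: 2805 + 296 = 3101
Selection 4: 3101 + 296 = 3397
Selection 5: 3397 + 296 = 3693
Selection 6: 3693 + 296 = 3989
Selection 7: 3989 + 296 = 4285
Selection 8: 4285 + 296 = 4581
Selection 9: 4581 + 296 = 4877 → 4877 − 4867 = 10
Selection 10: 10 + 296 = 306
Selection 11: 306 + 296 = 602

2509, 2805, 3101, 3397, 3693, 3989, 4285, 4581, 10, 306, 602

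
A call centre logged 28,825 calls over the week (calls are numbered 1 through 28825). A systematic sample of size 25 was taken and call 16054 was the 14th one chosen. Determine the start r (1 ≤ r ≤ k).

k = 28825/25 = 1153
r = 16054 − (14−1)×1153 = 16054 − 14989 = 1065

1065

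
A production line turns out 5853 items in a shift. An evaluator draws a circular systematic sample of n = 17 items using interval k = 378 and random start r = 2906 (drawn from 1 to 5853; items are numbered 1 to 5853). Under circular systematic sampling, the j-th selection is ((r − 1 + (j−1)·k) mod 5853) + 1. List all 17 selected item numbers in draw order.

Selection 1: 2906
Selection 2: 2906 + 378 = 3284
Selection 3: 3284 + 378 = 3662
Selection 4: 3662 + 378 = 4040
Selection 5: 4040 + 378 = 4418
Selection 6: 4418 + 378 = 4796
Selection 7: 4796 + 378 = 5174
Selection 8: 5174 + 378 = 5552
Selection 9: 5552 + 378 = 5930 → 5930 − 5853 = 77
Selection 10: 77 + 378 = 455
Selection 11: 455 + 378 = 833
Selection 12: 833 + 378 = 1211
Selection 13: 1211 + 378 = 1589
Selection 14: 1589 + 378 = 1967
Selection 15: 1967 + 378 = 2345
Selection 16: 2345 + 378 = 2723
Selection 17: 2723 + 378 = 3101

2906, 3284, 3662, 4040, 4418, 4796, 5174, 5552, 77, 455, 833, 1211, 1589, 1967, 2345, 2723, 3101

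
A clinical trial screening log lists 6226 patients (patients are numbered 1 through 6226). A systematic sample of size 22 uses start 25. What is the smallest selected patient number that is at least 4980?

5119

k = 6226/22 = 283
Steps past start: ⌈(4980 − 25)/283⌉ = ⌈4955/283⌉ = 18
Selected patient: 25 + 18×283 = 5119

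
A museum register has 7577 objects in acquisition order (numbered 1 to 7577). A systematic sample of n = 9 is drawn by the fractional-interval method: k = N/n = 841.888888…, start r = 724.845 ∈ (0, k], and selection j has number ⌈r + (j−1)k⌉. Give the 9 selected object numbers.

j=1: r + 0k = 724.845 → ⌈·⌉ = 725
j=2: r + 1k = 1566.733888… → ⌈·⌉ = 1567
j=3: r + 2k = 2408.622777… → ⌈·⌉ = 2409
j=4: r + 3k = 3250.511666… → ⌈·⌉ = 3251
j=5: r + 4k = 4092.400555… → ⌈·⌉ = 4093
j=6: r + 5k = 4934.289444… → ⌈·⌉ = 4935
j=7: r + 6k = 5776.178333… → ⌈·⌉ = 5777
j=8: r + 7k = 6618.067222… → ⌈·⌉ = 6619
j=9: r + 8k = 7459.956111… → ⌈·⌉ = 7460

725, 1567, 2409, 3251, 4093, 4935, 5777, 6619, 7460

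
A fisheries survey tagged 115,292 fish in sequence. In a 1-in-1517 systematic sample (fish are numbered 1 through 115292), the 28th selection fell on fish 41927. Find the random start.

k = 1517
r = 41927 − (28−1)×1517 = 41927 − 40959 = 968

968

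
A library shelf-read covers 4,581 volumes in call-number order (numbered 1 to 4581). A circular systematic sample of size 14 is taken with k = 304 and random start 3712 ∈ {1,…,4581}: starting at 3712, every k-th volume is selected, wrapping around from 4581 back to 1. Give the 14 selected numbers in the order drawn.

Selection 1: 3712
Selection 2: 3712 + 304 = 4016
Selection 3: 4016 + 304 = 4320
Selection 4: 4320 + 304 = 4624 → 4624 − 4581 = 43
Selection 5: 43 + 304 = 347
Selection 6: 347 + 304 = 651
Selection 7: 651 + 304 = 955
Selection 8: 955 + 304 = 1259
Selection 9: 1259 + 304 = 1563
Selection 10: 1563 + 304 = 1867
Selection 11: 1867 + 304 = 2171
Selection 12: 2171 + 304 = 2475
Selection 13: 2475 + 304 = 2779
Selection 14: 2779 + 304 = 3083

3712, 4016, 4320, 43, 347, 651, 955, 1259, 1563, 1867, 2171, 2475, 2779, 3083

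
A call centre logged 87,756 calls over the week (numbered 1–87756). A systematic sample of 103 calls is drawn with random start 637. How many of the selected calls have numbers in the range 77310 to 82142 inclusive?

k = 87756/103 = 852
First selection ≥ 77310: 637 + ⌈(77310−637)/852⌉·852 = 637 + 90×852 = 77317
Last selection ≤ 82142: 637 + ⌊(82142−637)/852⌋·852 = 637 + 95×852 = 81577
Count = 95 − 90 + 1 = 6

6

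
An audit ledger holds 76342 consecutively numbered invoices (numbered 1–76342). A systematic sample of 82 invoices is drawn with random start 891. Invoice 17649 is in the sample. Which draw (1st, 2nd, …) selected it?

k = 76342/82 = 931
position = (17649 − 891)/931 + 1 = 16758/931 + 1 = 18 + 1 = 19

19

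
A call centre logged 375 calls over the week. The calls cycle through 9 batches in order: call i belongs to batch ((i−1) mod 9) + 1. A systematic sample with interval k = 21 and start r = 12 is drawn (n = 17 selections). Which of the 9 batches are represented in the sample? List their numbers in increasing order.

Consecutive selections differ by k = 21, so their batch numbers differ by 21 mod 9 = 3.
gcd(21, 9) = 3, so the sample visits 9/3 = 3 distinct residues mod 9.
Start 12 is batch 3; the batches hit are 3, 6, 9.

3, 6, 9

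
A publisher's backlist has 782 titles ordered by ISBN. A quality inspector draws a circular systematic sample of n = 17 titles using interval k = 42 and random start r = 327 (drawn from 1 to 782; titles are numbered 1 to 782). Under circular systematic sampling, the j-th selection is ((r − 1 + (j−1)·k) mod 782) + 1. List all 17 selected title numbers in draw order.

Selection 1: 327
Selection 2: 327 + 42 = 369
Selection 3: 369 + 42 = 411
Selection 4: 411 + 42 = 453
Selection 5: 453 + 42 = 495
Selection 6: 495 + 42 = 537
Selection 7: 537 + 42 = 579
Selection 8: 579 + 42 = 621
Selection 9: 621 + 42 = 663
Selection 10: 663 + 42 = 705
Selection 11: 705 + 42 = 747
Selection 12: 747 + 42 = 789 → 789 − 782 = 7
Selection 13: 7 + 42 = 49
Selection 14: 49 + 42 = 91
Selection 15: 91 + 42 = 133
Selection 16: 133 + 42 = 175
Selection 17: 175 + 42 = 217

327, 369, 411, 453, 495, 537, 579, 621, 663, 705, 747, 7, 49, 91, 133, 175, 217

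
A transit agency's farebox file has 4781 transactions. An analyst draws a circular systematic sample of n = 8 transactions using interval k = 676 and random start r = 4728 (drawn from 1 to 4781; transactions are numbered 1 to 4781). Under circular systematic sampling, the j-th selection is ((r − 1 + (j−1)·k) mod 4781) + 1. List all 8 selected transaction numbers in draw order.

4728, 623, 1299, 1975, 2651, 3327, 4003, 4679

Selection 1: 4728
Selection 2: 4728 + 676 = 5404 → 5404 − 4781 = 623
Selection 3: 623 + 676 = 1299
Selection 4: 1299 + 676 = 1975
Selection 5: 1975 + 676 = 2651
Selection 6: 2651 + 676 = 3327
Selection 7: 3327 + 676 = 4003
Selection 8: 4003 + 676 = 4679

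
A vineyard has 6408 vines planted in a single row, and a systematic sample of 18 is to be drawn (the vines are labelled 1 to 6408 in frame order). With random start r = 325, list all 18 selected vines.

k = N/n = 6408/18 = 356
vine 1: 325
vine 2: 325 + 356 = 681
vine 3: 681 + 356 = 1037
vine 4: 1037 + 356 = 1393
vine 5: 1393 + 356 = 1749
vine 6: 1749 + 356 = 2105
vine 7: 2105 + 356 = 2461
vine 8: 2461 + 356 = 2817
vine 9: 2817 + 356 = 3173
vine 10: 3173 + 356 = 3529
vine 11: 3529 + 356 = 3885
vine 12: 3885 + 356 = 4241
vine 13: 4241 + 356 = 4597
vine 14: 4597 + 356 = 4953
vine 15: 4953 + 356 = 5309
vine 16: 5309 + 356 = 5665
vine 17: 5665 + 356 = 6021
vine 18: 6021 + 356 = 6377

325, 681, 1037, 1393, 1749, 2105, 2461, 2817, 3173, 3529, 3885, 4241, 4597, 4953, 5309, 5665, 6021, 6377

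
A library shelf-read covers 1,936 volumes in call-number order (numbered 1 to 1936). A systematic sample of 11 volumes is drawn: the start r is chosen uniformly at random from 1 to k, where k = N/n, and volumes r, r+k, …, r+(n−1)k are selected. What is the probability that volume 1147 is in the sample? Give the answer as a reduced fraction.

k = 1936/11 = 176.
Volume 1147 is selected iff r ≡ 1147 (mod 176); exactly one such r in {1,…,176}.
Inclusion probability = 1/176.

1/176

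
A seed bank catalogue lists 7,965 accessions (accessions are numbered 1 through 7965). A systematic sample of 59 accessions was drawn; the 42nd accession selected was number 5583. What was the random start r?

k = 7965/59 = 135
r = 5583 − (42−1)×135 = 5583 − 5535 = 48

48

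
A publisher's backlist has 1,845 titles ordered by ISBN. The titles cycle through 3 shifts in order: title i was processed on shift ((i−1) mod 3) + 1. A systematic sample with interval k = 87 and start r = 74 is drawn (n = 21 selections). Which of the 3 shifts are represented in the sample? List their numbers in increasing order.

2

Consecutive selections differ by k = 87, so their shift numbers differ by 87 mod 3 = 0.
gcd(87, 3) = 3, so the sample visits 3/3 = 1 distinct residues mod 3.
Start 74 is shift 2; the shifts hit are 2.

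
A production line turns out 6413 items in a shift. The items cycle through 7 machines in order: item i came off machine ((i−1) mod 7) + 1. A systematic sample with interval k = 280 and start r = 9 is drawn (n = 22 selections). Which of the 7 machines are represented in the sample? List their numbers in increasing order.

2

Consecutive selections differ by k = 280, so their machine numbers differ by 280 mod 7 = 0.
gcd(280, 7) = 7, so the sample visits 7/7 = 1 distinct residues mod 7.
Start 9 is machine 2; the machines hit are 2.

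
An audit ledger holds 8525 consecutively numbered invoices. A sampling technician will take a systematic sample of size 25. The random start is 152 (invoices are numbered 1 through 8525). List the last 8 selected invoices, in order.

5949, 6290, 6631, 6972, 7313, 7654, 7995, 8336

k = N/n = 8525/25 = 341
18th selection = 152 + 17×341 = 5949
19th: 5949 + 341 = 6290
20th: 6290 + 341 = 6631
21st: 6631 + 341 = 6972
22nd: 6972 + 341 = 7313
23rd: 7313 + 341 = 7654
24th: 7654 + 341 = 7995
25th: 7995 + 341 = 8336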